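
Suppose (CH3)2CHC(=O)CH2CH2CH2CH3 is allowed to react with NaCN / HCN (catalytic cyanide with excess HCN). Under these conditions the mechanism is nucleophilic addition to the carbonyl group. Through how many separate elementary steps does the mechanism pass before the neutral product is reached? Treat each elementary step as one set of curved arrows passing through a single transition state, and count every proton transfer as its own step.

Step 1: A lone pair / filled orbital on CN⁻ attacks the electrophilic carbonyl carbon; the π(C=O) electrons shift onto oxygen, producing a tetrahedral alkoxide intermediate.
Step 2: The alkoxide oxygen removes a proton from HCN present in the mixture, giving a cyanohydrin and regenerating CN⁻.
Total: 2 elementary steps.

2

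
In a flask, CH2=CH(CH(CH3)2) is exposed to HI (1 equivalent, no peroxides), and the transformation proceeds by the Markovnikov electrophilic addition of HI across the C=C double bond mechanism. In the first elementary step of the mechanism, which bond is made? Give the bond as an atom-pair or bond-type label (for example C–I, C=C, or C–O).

Step 1: The π electrons of the C=C bond attack a proton of HI; Markovnikov addition places the new C–H on the less-substituted alkene carbon, so the positive charge ends up on the more-substituted carbon — a secondary carbocation. The H–I bond breaks heterolytically, releasing I⁻.
The bond formed in this step is the C–H bond.

C–H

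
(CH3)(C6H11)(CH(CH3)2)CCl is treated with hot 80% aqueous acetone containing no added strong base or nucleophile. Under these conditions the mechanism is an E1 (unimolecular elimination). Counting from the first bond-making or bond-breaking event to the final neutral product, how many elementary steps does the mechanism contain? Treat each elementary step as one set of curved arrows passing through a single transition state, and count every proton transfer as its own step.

Step 1: Ionisation: the C–Cl σ-bond cleaves heterolytically; both bonding electrons depart with Cl⁻, leaving a tertiary carbocation at the α-carbon.
(No 1,2-shift: no single shift to an adjacent carbon would give a more stable cation.)
Step 2: Loss of a β-proton to a water molecule of the solvent: the C–H bonding pair collapses toward the cationic carbon to form the C=C π bond, yielding the alkene.
Total: 2 elementary steps.

2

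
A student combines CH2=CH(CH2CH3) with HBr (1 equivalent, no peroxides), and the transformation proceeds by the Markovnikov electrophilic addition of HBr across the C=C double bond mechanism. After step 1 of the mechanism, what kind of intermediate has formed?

secondary carbocation

Step 1: The π electrons of the C=C bond attack a proton of HBr; Markovnikov addition places the new C–H on the less-substituted alkene carbon, so the positive charge ends up on the more-substituted carbon — a secondary carbocation. The H–Br bond breaks heterolytically, releasing Br⁻.
After step 1 the species present is a secondary carbocation.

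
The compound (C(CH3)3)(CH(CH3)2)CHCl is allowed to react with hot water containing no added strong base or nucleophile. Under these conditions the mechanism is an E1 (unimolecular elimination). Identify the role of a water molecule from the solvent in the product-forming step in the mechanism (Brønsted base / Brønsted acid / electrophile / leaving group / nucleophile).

Brønsted base

Step 3: A weak base (a water molecule from the solvent) removes a proton from a carbon adjacent to the cationic centre; the electrons of that C–H bond become the new π(C=C) bond, giving the alkene.
A water molecule from the solvent in the product-forming step accepts a proton in a proton-transfer step — a Brønsted base.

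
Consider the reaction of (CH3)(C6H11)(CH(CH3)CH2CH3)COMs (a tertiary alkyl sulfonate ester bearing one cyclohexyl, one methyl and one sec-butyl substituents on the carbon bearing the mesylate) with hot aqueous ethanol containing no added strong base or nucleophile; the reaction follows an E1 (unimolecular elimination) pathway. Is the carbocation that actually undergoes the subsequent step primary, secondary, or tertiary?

tertiary

Step 1: Rate-determining heterolysis of the C–O bond gives MsO⁻ and a tertiary carbocation.
No single 1,2-shift to an adjacent carbon would give a more-substituted cation, so no rearrangement occurs.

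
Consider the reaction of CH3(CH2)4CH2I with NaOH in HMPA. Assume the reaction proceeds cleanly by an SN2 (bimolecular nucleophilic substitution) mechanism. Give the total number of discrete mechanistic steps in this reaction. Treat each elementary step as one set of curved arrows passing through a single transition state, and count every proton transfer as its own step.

1

Step 1: OH⁻ attacks the back face of the α-carbon while I⁻ departs with the C–I bonding pair — a single concerted displacement through a pentacoordinate transition state.
Total: 1 elementary step.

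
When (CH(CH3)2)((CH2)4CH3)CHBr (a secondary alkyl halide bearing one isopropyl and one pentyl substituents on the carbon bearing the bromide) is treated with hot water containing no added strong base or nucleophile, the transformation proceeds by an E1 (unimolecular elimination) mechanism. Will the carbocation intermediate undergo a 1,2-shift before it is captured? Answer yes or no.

The first-formed carbocation is secondary.
The adjacent isopropyl carbon already bears 2 other carbon substituents and has a hydrogen to migrate; after a 1,2-hydride shift from that carbon the positive charge sits on a tertiary centre.
Tertiary is more stable than secondary, so the shift occurs.

yes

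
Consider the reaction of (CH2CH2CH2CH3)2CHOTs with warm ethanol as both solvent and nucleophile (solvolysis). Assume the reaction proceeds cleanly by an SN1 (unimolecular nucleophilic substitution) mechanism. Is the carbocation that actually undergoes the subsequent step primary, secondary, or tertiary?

secondary

Step 1: Rate-determining heterolysis of the C–O bond gives TsO⁻ and a secondary carbocation.
No single 1,2-shift to an adjacent carbon would give a more-substituted cation, so no rearrangement occurs.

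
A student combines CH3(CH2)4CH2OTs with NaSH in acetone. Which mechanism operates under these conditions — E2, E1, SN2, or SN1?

Conditions: a primary substrate with a strong nucleophile in the polar aprotic solvent acetone.
These conditions are the textbook signature of the SN2 pathway.
An unhindered substrate with a strong nucleophile in a polar aprotic solvent favours one-step backside displacement.

SN2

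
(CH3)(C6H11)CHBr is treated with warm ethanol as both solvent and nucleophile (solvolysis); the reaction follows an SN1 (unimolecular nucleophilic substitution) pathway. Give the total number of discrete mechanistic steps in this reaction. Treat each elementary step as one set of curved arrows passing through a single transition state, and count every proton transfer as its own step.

4

Step 1: The C–Br bond breaks with both electrons going to the bromide; Br⁻ leaves and a secondary carbocation remains.
Step 2: Carbocation rearrangement: a 1,2-hydride shift from the adjacent cyclohexyl carbon converts the initially-formed secondary cation into the more stable tertiary cation.
Step 3: CH3CH2OH donates an oxygen lone pair into the empty p orbital of the cation, giving a protonated ether (an oxonium ion).
Step 4: Deprotonation of the oxonium oxygen by solvent ethanol yields the neutral ether.
Total: 4 elementary steps.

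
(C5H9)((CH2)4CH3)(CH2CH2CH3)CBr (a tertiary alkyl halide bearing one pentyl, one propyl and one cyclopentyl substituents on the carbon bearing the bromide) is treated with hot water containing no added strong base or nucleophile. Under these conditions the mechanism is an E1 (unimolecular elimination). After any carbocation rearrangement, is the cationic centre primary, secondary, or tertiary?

tertiary

Step 1: Unassisted departure of Br⁻ (taking the C–Br bonding pair) generates a tertiary carbocation.
No single 1,2-shift to an adjacent carbon would give a more-substituted cation, so no rearrangement occurs.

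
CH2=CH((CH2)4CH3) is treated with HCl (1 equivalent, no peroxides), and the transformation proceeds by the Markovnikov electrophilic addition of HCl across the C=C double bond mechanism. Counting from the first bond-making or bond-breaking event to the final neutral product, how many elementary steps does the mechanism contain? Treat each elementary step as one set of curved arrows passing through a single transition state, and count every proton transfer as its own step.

Step 1: Protonation of the alkene by HCl: the π bond acts as the nucleophile and picks up H⁺, giving the more stable (Markovnikov) secondary carbocation. The H–Cl bond breaks heterolytically, releasing Cl⁻.
(No 1,2-shift: no single shift to an adjacent carbon would give a more stable cation.)
Step 2: Nucleophilic attack by Cl⁻ on the carbocation completes the addition, giving R–Cl.
Total: 2 elementary steps.

2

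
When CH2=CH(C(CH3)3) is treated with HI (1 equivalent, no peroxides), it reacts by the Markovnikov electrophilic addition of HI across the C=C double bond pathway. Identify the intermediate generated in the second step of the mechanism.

tertiary carbocation

Step 1: Protonation of the alkene by HI: the π bond acts as the nucleophile and picks up H⁺, giving the more stable (Markovnikov) secondary carbocation. The H–I bond breaks heterolytically, releasing I⁻.
Step 2: Carbocation rearrangement: a 1,2-methyl shift from the adjacent tert-butyl carbon converts the initially-formed secondary cation into the more stable tertiary cation.
After step 2 the species present is a tertiary carbocation.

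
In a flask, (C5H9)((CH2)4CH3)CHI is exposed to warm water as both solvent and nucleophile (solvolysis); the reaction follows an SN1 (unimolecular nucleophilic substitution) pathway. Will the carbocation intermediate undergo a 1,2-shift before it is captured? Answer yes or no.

yes

The first-formed carbocation is secondary.
The adjacent cyclopentyl carbon already bears 2 other carbon substituents and has a hydrogen to migrate; after a 1,2-hydride shift from that carbon the positive charge sits on a tertiary centre.
Tertiary is more stable than secondary, so the shift occurs.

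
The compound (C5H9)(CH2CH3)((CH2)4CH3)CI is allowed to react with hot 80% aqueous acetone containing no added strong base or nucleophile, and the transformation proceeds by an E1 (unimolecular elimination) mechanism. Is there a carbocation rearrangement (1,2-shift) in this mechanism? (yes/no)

The first-formed carbocation is tertiary.
No single 1,2-shift to an adjacent carbon would produce a more-substituted cation than the one already present, so no rearrangement occurs.

no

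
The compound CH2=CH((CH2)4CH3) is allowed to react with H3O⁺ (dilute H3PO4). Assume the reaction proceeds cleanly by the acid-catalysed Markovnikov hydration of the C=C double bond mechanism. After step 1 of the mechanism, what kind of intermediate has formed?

Step 1: Protonation of the alkene by H3O⁺: the π bond acts as the nucleophile and picks up H⁺, giving the more stable (Markovnikov) secondary carbocation. H2O is released.
After step 1 the species present is a secondary carbocation.

secondary carbocation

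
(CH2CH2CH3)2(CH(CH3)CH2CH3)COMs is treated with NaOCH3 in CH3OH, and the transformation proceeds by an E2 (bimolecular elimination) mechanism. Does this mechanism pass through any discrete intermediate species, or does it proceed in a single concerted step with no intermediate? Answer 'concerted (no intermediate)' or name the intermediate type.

In one step, CH3O⁻ pulls off a β-proton, the C–O bond cleaves, and a C=C double bond forms between the α- and β-carbons (E2, anti elimination).
All bond changes occur in one transition state; no discrete intermediate is formed.

concerted (no intermediate)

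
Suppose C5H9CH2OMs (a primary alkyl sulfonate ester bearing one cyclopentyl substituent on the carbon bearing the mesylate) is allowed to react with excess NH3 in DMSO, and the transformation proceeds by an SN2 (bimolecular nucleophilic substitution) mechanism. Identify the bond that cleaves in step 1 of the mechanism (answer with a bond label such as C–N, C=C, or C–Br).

Step 1: A lone pair on the N of NH3 attacks the α-carbon from the back side while the C–O bond breaks; both bonding electrons leave with MsO⁻. The product of this concerted step is an alkylammonium ion.
The bond broken in this step is the C–O bond.

C–O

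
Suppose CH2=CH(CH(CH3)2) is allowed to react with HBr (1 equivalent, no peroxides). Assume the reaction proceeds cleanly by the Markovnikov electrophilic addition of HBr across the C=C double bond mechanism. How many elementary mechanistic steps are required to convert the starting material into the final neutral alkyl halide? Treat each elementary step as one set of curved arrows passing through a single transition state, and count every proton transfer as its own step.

3

Step 1: The π electrons of the C=C bond attack a proton of HBr; Markovnikov addition places the new C–H on the less-substituted alkene carbon, so the positive charge ends up on the more-substituted carbon — a secondary carbocation. The H–Br bond breaks heterolytically, releasing Br⁻.
Step 2: A 1,2-hydride shift from the adjacent isopropyl carbon moves the positive charge from the secondary centre to an adjacent carbon, generating a more stable tertiary carbocation.
Step 3: Br⁻ captures the cation: a lone pair on Br⁻ fills the empty p orbital, producing the alkyl halide product.
Total: 3 elementary steps.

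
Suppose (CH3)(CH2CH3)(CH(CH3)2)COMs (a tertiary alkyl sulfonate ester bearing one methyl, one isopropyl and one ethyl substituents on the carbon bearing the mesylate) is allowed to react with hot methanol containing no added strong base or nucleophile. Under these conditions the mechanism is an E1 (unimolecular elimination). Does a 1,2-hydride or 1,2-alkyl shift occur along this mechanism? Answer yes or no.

The first-formed carbocation is tertiary.
No single 1,2-shift to an adjacent carbon would produce a more-substituted cation than the one already present, so no rearrangement occurs.

no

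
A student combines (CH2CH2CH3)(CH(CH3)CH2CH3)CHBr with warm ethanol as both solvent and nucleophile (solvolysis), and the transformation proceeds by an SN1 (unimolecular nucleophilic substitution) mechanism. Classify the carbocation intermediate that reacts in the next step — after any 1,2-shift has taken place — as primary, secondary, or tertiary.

tertiary

Step 1: The C–Br bond breaks with both electrons going to the bromide; Br⁻ leaves and a secondary carbocation remains.
Step 2: A hydride (H with its bonding pair) migrates from the adjacent sec-butyl carbon to the cationic centre — a 1,2-hydride shift — upgrading the secondary cation to a tertiary one.
The cation rearranges from secondary to tertiary via a 1,2-hydride shift from the adjacent sec-butyl carbon; the tertiary cation is what reacts next.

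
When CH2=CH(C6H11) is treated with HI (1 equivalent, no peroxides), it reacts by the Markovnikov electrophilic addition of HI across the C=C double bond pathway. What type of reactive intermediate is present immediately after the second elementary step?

Step 1: The π electrons of the C=C bond attack a proton of HI; Markovnikov addition places the new C–H on the less-substituted alkene carbon, so the positive charge ends up on the more-substituted carbon — a secondary carbocation. The H–I bond breaks heterolytically, releasing I⁻.
Step 2: A hydride (H with its bonding pair) migrates from the adjacent cyclohexyl carbon to the cationic centre — a 1,2-hydride shift — upgrading the secondary cation to a tertiary one.
After step 2 the species present is a tertiary carbocation.

tertiary carbocation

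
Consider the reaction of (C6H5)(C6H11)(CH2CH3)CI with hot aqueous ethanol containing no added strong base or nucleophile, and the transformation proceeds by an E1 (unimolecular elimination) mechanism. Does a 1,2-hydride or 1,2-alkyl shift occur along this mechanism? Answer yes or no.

The first-formed carbocation is tertiary.
No single 1,2-shift to an adjacent carbon would produce a more-substituted cation than the one already present, so no rearrangement occurs.

no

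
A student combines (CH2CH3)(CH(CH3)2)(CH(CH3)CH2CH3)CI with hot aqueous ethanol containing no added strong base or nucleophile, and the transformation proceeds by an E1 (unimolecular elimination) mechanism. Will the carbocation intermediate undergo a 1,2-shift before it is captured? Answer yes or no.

The first-formed carbocation is tertiary.
No single 1,2-shift to an adjacent carbon would produce a more-substituted cation than the one already present, so no rearrangement occurs.

no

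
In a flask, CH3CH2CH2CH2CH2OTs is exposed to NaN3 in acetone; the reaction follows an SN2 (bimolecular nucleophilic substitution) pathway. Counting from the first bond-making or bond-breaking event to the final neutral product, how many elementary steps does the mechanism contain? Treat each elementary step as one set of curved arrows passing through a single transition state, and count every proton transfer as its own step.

1

Step 1: Backside attack by N3⁻ on the carbon bearing the tosylate: the new C–N bond forms as the C–O bond breaks, with Walden inversion at carbon.
Total: 1 elementary step.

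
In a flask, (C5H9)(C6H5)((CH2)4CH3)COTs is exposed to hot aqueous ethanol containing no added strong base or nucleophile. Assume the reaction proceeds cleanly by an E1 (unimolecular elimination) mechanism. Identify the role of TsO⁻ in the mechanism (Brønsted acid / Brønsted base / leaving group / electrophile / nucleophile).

Step 1: Ionisation: the C–O σ-bond cleaves heterolytically; both bonding electrons depart with TsO⁻, leaving a tertiary carbocation at the α-carbon.
TsO⁻ departs with both electrons of the breaking σ-bond — that is the definition of a leaving group.

leaving group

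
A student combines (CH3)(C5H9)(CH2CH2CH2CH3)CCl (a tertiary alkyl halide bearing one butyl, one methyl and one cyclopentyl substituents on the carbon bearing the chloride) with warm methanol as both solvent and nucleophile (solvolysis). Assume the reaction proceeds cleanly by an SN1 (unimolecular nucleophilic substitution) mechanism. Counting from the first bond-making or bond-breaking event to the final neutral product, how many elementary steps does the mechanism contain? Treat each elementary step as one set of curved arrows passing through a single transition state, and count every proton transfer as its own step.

Step 1: Ionisation: the C–Cl σ-bond cleaves heterolytically; both bonding electrons depart with Cl⁻, leaving a tertiary carbocation at the α-carbon.
(No 1,2-shift: no single shift to an adjacent carbon would give a more stable cation.)
Step 2: A lone pair on the oxygen of CH3OH attacks the carbocation, forming a new C–O σ-bond and an oxonium ion.
Step 3: A second solvent molecule removes the proton on oxygen, giving the neutral ether product.
Total: 3 elementary steps.

3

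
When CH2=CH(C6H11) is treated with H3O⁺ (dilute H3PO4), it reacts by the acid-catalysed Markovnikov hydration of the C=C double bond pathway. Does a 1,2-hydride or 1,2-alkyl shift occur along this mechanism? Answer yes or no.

The first-formed carbocation is secondary.
The adjacent cyclohexyl carbon already bears 2 other carbon substituents and has a hydrogen to migrate; after a 1,2-hydride shift from that carbon the positive charge sits on a tertiary centre.
Tertiary is more stable than secondary, so the shift occurs.

yes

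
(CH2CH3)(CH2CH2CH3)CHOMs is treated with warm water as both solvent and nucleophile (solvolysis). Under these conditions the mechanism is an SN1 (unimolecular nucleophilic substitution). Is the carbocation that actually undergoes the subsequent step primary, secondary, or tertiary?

Step 1: Rate-determining heterolysis of the C–O bond gives MsO⁻ and a secondary carbocation.
No single 1,2-shift to an adjacent carbon would give a more-substituted cation, so no rearrangement occurs.

secondary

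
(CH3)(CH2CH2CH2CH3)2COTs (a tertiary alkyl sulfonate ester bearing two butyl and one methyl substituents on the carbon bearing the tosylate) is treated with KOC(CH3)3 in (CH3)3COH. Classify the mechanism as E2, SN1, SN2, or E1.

E2

Conditions: a strong/bulky base with a tertiary substrate bearing a β-hydrogen.
These conditions are the textbook signature of the E2 pathway.
A strong (often hindered) base removes a β-H in concert with loss of the leaving group — bimolecular elimination.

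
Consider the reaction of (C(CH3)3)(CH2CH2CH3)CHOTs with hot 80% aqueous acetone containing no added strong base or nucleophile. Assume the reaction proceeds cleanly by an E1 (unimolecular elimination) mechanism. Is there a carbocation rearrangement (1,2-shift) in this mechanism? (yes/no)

The first-formed carbocation is secondary.
The adjacent tert-butyl carbon has no hydrogen but bears methyl groups; migration of one methyl with its bonding pair (a 1,2-methyl shift) places the charge on a tertiary centre.
Tertiary is more stable than secondary, so the shift occurs.

yes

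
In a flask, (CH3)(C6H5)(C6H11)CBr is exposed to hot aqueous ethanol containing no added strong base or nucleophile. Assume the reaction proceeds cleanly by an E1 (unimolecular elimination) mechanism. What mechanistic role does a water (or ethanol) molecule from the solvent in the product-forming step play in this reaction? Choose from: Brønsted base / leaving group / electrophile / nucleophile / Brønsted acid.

Step 2: A water (or ethanol) molecule (solvent) deprotonates a β-carbon; as the C–H bond breaks, those electrons form the new alkene π bond.
A water (or ethanol) molecule from the solvent in the product-forming step accepts a proton in a proton-transfer step — a Brønsted base.

Brønsted base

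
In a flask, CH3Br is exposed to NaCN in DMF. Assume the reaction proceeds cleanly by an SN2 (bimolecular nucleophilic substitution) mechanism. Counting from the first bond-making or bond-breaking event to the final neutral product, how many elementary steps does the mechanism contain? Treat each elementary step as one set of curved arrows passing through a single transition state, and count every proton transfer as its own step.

1

Step 1: Backside attack by CN⁻ on the carbon bearing the bromide: the new C–C bond forms as the C–Br bond breaks, with Walden inversion at carbon.
Total: 1 elementary step.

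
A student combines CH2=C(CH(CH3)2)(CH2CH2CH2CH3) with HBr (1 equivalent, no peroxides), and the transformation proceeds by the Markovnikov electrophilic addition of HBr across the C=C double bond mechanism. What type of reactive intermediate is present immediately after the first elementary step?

tertiary carbocation

Step 1: The π electrons of the C=C bond attack a proton of HBr; Markovnikov addition places the new C–H on the less-substituted alkene carbon, so the positive charge ends up on the more-substituted carbon — a tertiary carbocation. The H–Br bond breaks heterolytically, releasing Br⁻.
After step 1 the species present is a tertiary carbocation.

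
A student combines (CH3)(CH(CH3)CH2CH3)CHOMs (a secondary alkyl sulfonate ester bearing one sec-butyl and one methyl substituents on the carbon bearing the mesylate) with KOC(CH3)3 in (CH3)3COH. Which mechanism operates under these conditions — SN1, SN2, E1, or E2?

E2

Conditions: a strong/bulky base with a secondary substrate bearing a β-hydrogen.
These conditions are the textbook signature of the E2 pathway.
A strong (often hindered) base removes a β-H in concert with loss of the leaving group — bimolecular elimination.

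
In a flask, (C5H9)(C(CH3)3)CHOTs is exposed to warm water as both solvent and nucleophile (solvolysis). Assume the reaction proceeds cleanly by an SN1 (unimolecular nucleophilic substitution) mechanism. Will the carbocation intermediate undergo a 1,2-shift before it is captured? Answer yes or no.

The first-formed carbocation is secondary.
The adjacent cyclopentyl carbon already bears 2 other carbon substituents and has a hydrogen to migrate; after a 1,2-hydride shift from that carbon the positive charge sits on a tertiary centre.
Tertiary is more stable than secondary, so the shift occurs.

yes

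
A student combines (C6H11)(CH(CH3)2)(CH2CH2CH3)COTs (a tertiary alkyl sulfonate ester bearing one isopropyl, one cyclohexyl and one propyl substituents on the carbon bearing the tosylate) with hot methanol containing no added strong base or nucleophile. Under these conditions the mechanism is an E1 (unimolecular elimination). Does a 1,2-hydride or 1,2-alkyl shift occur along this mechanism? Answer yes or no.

no

The first-formed carbocation is tertiary.
No single 1,2-shift to an adjacent carbon would produce a more-substituted cation than the one already present, so no rearrangement occurs.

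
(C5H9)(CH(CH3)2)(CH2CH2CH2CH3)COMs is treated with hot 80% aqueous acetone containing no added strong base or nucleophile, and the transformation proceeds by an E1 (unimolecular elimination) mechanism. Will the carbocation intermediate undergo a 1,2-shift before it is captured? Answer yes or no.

no

The first-formed carbocation is tertiary.
No single 1,2-shift to an adjacent carbon would produce a more-substituted cation than the one already present, so no rearrangement occurs.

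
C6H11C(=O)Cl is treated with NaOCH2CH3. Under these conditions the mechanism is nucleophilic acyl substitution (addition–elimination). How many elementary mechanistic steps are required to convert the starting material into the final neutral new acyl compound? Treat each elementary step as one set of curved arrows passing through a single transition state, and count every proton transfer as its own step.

2

Step 1: Nucleophilic addition of CH3CH2O⁻ to the acyl carbon breaks the π(C=O) bond and yields a tetrahedral, anionic intermediate.
Step 2: Elimination step: re-formation of the carbonyl π bond drives out Cl⁻, giving the new acyl compound.
Total: 2 elementary steps.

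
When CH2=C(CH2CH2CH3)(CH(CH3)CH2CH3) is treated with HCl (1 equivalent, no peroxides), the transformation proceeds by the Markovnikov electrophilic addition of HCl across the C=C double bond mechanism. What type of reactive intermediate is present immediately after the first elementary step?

tertiary carbocation

Step 1: Protonation of the alkene by HCl: the π bond acts as the nucleophile and picks up H⁺, giving the more stable (Markovnikov) tertiary carbocation. The H–Cl bond breaks heterolytically, releasing Cl⁻.
After step 1 the species present is a tertiary carbocation.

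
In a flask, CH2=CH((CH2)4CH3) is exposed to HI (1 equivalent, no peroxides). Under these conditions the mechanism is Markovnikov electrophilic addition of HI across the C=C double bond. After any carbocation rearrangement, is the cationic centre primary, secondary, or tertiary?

Step 1: Electrophilic addition begins with the π(C=C) electrons forming a bond to the proton of HI. Following Markovnikov's rule, the resulting cation is secondary. The H–I bond breaks heterolytically, releasing I⁻.
No single 1,2-shift to an adjacent carbon would give a more-substituted cation, so no rearrangement occurs.

secondary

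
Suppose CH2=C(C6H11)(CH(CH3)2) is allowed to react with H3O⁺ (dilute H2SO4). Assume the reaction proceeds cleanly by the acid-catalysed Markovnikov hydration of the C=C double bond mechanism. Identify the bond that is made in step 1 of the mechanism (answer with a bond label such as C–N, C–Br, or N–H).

Step 1: The π electrons of the C=C bond attack a proton of H3O⁺; Markovnikov addition places the new C–H on the less-substituted alkene carbon, so the positive charge ends up on the more-substituted carbon — a tertiary carbocation. H2O is released.
The bond formed in this step is the C–H bond.

C–H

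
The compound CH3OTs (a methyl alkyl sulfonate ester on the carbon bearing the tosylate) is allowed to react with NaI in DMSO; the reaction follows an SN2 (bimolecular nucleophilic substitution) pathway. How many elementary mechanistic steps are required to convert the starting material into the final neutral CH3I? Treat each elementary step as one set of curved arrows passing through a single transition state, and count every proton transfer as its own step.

1

Step 1: The iodide nucleophile donates a lone pair from I to the α-carbon in a backside attack; simultaneously the C–O σ-bond breaks and both of its electrons leave with TsO⁻. One concerted step with inversion of configuration.
Total: 1 elementary step.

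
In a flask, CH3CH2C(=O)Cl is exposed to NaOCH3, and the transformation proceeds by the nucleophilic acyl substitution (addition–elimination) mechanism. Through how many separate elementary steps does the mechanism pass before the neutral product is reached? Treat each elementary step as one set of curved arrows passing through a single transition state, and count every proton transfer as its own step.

2

Step 1: Nucleophilic addition of CH3O⁻ to the acyl carbon breaks the π(C=O) bond and yields a tetrahedral, anionic intermediate.
Step 2: Elimination step: re-formation of the carbonyl π bond drives out Cl⁻, giving the new acyl compound.
Total: 2 elementary steps.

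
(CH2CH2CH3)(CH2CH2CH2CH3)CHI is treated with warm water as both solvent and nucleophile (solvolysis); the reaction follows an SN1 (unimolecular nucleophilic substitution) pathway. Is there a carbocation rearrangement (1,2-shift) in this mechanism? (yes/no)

The first-formed carbocation is secondary.
No single 1,2-shift to an adjacent carbon would produce a more-substituted cation than the one already present, so no rearrangement occurs.

no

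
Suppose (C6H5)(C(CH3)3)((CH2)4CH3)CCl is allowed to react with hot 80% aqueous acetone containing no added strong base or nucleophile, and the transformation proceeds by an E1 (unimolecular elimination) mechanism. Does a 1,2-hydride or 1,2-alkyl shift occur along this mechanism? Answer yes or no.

The first-formed carbocation is tertiary.
No single 1,2-shift to an adjacent carbon would produce a more-substituted cation than the one already present, so no rearrangement occurs.

no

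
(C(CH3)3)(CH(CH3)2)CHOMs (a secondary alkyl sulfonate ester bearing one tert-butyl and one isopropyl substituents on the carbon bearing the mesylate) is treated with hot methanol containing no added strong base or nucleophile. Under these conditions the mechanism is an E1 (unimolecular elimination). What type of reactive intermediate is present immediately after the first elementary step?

Step 1: Ionisation: the C–O σ-bond cleaves heterolytically; both bonding electrons depart with MsO⁻, leaving a secondary carbocation at the α-carbon.
After step 1 the species present is a secondary carbocation.

secondary carbocation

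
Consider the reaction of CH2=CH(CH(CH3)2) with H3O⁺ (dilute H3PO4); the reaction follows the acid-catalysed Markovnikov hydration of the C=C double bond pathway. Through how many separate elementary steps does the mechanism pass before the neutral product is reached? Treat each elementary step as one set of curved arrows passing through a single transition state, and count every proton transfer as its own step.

4

Step 1: Electrophilic addition begins with the π(C=C) electrons forming a bond to the proton of H3O⁺. Following Markovnikov's rule, the resulting cation is secondary. H2O is released.
Step 2: Carbocation rearrangement: a 1,2-hydride shift from the adjacent isopropyl carbon converts the initially-formed secondary cation into the more stable tertiary cation.
Step 3: Nucleophilic capture of the cation by H2O produces the protonated alcohol (an oxonium ion).
Step 4: Proton transfer from the O–H of the oxonium ion to H2O completes the catalytic cycle and yields the alcohol.
Total: 4 elementary steps.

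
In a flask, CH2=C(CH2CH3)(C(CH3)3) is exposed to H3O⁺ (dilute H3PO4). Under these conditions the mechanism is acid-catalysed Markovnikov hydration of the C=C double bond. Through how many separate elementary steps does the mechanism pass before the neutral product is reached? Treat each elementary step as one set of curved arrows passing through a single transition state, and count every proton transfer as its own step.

Step 1: Protonation of the alkene by H3O⁺: the π bond acts as the nucleophile and picks up H⁺, giving the more stable (Markovnikov) tertiary carbocation. H2O is released.
(No 1,2-shift: no single shift to an adjacent carbon would give a more stable cation.)
Step 2: Nucleophilic capture of the cation by H2O produces the protonated alcohol (an oxonium ion).
Step 3: Proton transfer from the O–H of the oxonium ion to H2O completes the catalytic cycle and yields the alcohol.
Total: 3 elementary steps.

3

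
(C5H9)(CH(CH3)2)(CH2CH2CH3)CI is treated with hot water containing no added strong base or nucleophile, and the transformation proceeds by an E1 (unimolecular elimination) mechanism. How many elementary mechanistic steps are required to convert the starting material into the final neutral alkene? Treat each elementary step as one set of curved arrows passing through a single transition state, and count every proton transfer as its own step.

Step 1: Ionisation: the C–I σ-bond cleaves heterolytically; both bonding electrons depart with I⁻, leaving a tertiary carbocation at the α-carbon.
(No 1,2-shift: no single shift to an adjacent carbon would give a more stable cation.)
Step 2: A weak base (a water molecule from the solvent) removes a proton from a carbon adjacent to the cationic centre; the electrons of that C–H bond become the new π(C=C) bond, giving the alkene.
Total: 2 elementary steps.

2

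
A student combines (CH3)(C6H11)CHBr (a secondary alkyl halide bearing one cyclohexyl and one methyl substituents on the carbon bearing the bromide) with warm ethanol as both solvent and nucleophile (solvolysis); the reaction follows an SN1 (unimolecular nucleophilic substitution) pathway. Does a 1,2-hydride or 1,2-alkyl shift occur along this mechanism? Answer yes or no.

yes

The first-formed carbocation is secondary.
The adjacent cyclohexyl carbon already bears 2 other carbon substituents and has a hydrogen to migrate; after a 1,2-hydride shift from that carbon the positive charge sits on a tertiary centre.
Tertiary is more stable than secondary, so the shift occurs.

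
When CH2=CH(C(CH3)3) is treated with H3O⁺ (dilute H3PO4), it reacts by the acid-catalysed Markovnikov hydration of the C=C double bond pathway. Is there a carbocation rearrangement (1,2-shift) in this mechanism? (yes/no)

The first-formed carbocation is secondary.
The adjacent tert-butyl carbon has no hydrogen but bears methyl groups; migration of one methyl with its bonding pair (a 1,2-methyl shift) places the charge on a tertiary centre.
Tertiary is more stable than secondary, so the shift occurs.

yes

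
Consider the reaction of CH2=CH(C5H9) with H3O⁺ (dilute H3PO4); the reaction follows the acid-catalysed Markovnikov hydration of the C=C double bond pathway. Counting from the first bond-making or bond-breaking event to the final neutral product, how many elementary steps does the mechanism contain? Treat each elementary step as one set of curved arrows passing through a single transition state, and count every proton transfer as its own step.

4

Step 1: Electrophilic addition begins with the π(C=C) electrons forming a bond to the proton of H3O⁺. Following Markovnikov's rule, the resulting cation is secondary. H2O is released.
Step 2: A 1,2-hydride shift from the adjacent cyclopentyl carbon moves the positive charge from the secondary centre to an adjacent carbon, generating a more stable tertiary carbocation.
Step 3: Nucleophilic capture of the cation by H2O produces the protonated alcohol (an oxonium ion).
Step 4: Proton transfer from the O–H of the oxonium ion to H2O completes the catalytic cycle and yields the alcohol.
Total: 4 elementary steps.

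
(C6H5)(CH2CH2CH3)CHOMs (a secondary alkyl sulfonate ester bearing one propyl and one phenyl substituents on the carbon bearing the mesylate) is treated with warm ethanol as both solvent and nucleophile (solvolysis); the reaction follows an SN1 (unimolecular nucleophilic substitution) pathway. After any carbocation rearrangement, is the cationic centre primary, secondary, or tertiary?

Step 1: The C–O bond breaks with both electrons going to the mesylate; MsO⁻ leaves and a secondary carbocation remains.
No single 1,2-shift to an adjacent carbon would give a more-substituted cation, so no rearrangement occurs.

secondary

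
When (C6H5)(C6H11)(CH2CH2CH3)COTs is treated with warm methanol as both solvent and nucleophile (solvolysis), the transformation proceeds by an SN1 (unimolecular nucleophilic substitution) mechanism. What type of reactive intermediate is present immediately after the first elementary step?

tertiary carbocation

Step 1: The C–O bond breaks with both electrons going to the tosylate; TsO⁻ leaves and a tertiary carbocation remains.
After step 1 the species present is a tertiary carbocation.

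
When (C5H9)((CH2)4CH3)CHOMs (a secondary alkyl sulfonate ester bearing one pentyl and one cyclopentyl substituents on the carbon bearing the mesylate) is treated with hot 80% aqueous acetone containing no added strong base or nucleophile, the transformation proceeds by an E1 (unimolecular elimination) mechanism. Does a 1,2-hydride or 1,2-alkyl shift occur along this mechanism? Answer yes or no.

The first-formed carbocation is secondary.
The adjacent cyclopentyl carbon already bears 2 other carbon substituents and has a hydrogen to migrate; after a 1,2-hydride shift from that carbon the positive charge sits on a tertiary centre.
Tertiary is more stable than secondary, so the shift occurs.

yes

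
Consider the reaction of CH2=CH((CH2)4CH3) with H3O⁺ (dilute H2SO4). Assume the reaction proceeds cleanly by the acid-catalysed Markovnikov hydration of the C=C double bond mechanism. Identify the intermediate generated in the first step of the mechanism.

Step 1: Electrophilic addition begins with the π(C=C) electrons forming a bond to the proton of H3O⁺. Following Markovnikov's rule, the resulting cation is secondary. H2O is released.
After step 1 the species present is a secondary carbocation.

secondary carbocation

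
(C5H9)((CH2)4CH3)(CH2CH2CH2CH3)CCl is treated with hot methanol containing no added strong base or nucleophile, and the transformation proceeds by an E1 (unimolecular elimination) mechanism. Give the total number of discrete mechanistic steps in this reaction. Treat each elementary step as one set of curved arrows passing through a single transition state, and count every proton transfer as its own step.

Step 1: Ionisation: the C–Cl σ-bond cleaves heterolytically; both bonding electrons depart with Cl⁻, leaving a tertiary carbocation at the α-carbon.
(No 1,2-shift: no single shift to an adjacent carbon would give a more stable cation.)
Step 2: A weak base (a methanol molecule from the solvent) removes a proton from a carbon adjacent to the cationic centre; the electrons of that C–H bond become the new π(C=C) bond, giving the alkene.
Total: 2 elementary steps.

2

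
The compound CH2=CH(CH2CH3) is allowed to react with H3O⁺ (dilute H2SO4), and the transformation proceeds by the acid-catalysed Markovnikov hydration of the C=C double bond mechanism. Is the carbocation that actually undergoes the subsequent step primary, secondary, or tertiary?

secondary

Step 1: Electrophilic addition begins with the π(C=C) electrons forming a bond to the proton of H3O⁺. Following Markovnikov's rule, the resulting cation is secondary. H2O is released.
No single 1,2-shift to an adjacent carbon would give a more-substituted cation, so no rearrangement occurs.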